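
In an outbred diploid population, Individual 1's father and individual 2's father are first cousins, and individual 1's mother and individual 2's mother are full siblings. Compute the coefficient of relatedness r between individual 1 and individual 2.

Relatedness sums over independent paths through distinct common ancestors.
Individual 1 and individual 2 are related in two ways: second cousins through their fathers (r = 1/32) and first cousins through their mothers (r = 1/8).
r = 1/32 + 1/8 = 0.15625.

0.15625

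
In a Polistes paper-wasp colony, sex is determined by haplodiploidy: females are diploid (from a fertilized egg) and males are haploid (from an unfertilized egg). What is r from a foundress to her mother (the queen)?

One meiotic link between diploid queen and diploid daughter: r = 1/2.

0.5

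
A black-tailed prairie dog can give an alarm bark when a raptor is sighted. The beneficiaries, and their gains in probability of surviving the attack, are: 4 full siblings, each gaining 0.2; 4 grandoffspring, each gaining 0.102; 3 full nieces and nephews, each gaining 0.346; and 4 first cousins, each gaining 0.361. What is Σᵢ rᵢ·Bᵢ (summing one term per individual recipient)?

0.942

r to a full sibling = 1/2 (full sibs share both parents — two paths of length 2: r = 2·(1/2)^2 = 1/2).
r to a grandoffspring = 1/4 (two parent–offspring links: r = (1/2)^2 = 1/4).
r to a full niece or nephew = 0.25 (full aunt/uncle↔niece/nephew: two paths of length 3 through the shared grandparent pair: r = 2·(1/2)^3 = 1/4).
r to a first cousin = 0.125 (first cousins share one grandparent pair — two paths of length 4: r = 2·(1/2)^4 = 1/8).
Summing one r·B term per recipient: 4·0.5·0.2 + 4·0.25·0.102 + 3·0.25·0.346 + 4·0.125·0.361 = 0.942.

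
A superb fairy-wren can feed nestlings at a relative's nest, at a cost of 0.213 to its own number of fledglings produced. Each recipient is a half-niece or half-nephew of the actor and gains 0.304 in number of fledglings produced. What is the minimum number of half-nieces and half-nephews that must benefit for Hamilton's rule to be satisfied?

r to a half-niece or half-nephew = 0.125 (half-aunt/uncle↔niece/nephew: one path of length 3: r = (1/2)^3 = 1/8).
Hamilton's rule: n·r·B > C  ⇒  n > C/(r·B) = 0.213/(0.125·0.304) = 5.605.
The smallest integer exceeding 5.605 is 6.

6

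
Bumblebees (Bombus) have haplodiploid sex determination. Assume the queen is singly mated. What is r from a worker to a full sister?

0.75

Haplodiploid full sisters inherit their father's entire haploid genome identically (contributing 1/2) and on average half of their mother's contribution (1/2 · 1/2 = 1/4); r = 1/2 + 1/4 = 3/4.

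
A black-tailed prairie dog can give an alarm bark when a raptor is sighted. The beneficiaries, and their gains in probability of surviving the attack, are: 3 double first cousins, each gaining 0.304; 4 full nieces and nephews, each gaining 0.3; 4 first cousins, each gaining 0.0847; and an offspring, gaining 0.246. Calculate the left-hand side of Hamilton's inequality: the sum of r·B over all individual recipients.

r to a double first cousin = 0.25 (double first cousins share both grandparent pairs — four paths of length 4: r = 4·(1/2)^4 = 1/4).
r to a full niece or nephew = 1/4 (full aunt/uncle↔niece/nephew: two paths of length 3 through the shared grandparent pair: r = 2·(1/2)^3 = 1/4).
r to a first cousin = 0.125 (first cousins share one grandparent pair — two paths of length 4: r = 2·(1/2)^4 = 1/8).
r to an offspring = 0.5 (one parent–offspring link: r = (1/2)^1 = 1/2).
Summing one r·B term per recipient: 3·0.25·0.304 + 4·0.25·0.3 + 4·0.125·0.0847 + 1·0.5·0.246 = 0.69335.

0.69335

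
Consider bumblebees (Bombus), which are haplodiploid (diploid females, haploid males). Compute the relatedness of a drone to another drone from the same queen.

Haploid brothers each carry a random half of the queen's diploid genome, so on average they share half: r = 1/2.

0.5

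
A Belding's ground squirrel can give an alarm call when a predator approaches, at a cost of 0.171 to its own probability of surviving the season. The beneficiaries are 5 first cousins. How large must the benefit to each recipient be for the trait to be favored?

r to a first cousin = 1/8 (first cousins share one grandparent pair — two paths of length 4: r = 2·(1/2)^4 = 1/8).
Hamilton's rule with n recipients of equal r: n·r·B > C, so B > C/(n·r) = 0.171/(5·0.125) = 0.2736.

0.2736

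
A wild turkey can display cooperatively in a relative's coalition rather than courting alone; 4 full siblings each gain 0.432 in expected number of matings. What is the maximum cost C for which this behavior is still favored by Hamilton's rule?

0.864

r to a full sibling = 0.5 (full sibs share both parents — two paths of length 2: r = 2·(1/2)^2 = 1/2).
Hamilton's rule: n·r·B > C, so the trait is favored while C < n·r·B = 4·0.5·0.432 = 0.864.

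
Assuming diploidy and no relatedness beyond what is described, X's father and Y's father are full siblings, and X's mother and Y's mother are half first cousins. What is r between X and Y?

0.140625

Independent pedigree routes through distinct common ancestors add.
X and Y are related in two ways: first cousins through their fathers (r = 1/8) and half second cousins through their mothers (r = 1/64).
r = 1/8 + 1/64 = 9/64 = 0.140625.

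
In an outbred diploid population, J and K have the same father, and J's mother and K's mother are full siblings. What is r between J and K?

Wright's path rule: contributions from independent ancestry routes add.
J and K are related in two ways: half-sibs through their shared father (r = 1/4) and first cousins through their mothers (r = 1/8).
r = 1/4 + 1/8 = 0.375.

0.375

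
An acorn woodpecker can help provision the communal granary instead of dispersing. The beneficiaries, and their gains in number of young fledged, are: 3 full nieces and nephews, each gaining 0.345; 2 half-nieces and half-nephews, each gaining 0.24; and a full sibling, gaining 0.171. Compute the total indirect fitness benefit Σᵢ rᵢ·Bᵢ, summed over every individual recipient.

r to a full niece or nephew = 0.25 (full aunt/uncle↔niece/nephew: two paths of length 3 through the shared grandparent pair: r = 2·(1/2)^3 = 1/4).
r to a half-niece or half-nephew = 0.125 (half-aunt/uncle↔niece/nephew: one path of length 3: r = (1/2)^3 = 1/8).
r to a full sibling = 0.5 (full sibs share both parents — two paths of length 2: r = 2·(1/2)^2 = 1/2).
Summing one r·B term per recipient: 3·0.25·0.345 + 2·0.125·0.24 + 1·0.5·0.171 = 0.40425.

0.40425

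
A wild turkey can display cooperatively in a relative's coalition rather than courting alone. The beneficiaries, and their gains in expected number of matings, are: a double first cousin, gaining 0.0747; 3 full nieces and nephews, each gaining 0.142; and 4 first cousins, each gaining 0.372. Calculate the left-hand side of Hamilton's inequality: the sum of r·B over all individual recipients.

r to a double first cousin = 1/4 (double first cousins share both grandparent pairs — four paths of length 4: r = 4·(1/2)^4 = 1/4).
r to a full niece or nephew = 0.25 (full aunt/uncle↔niece/nephew: two paths of length 3 through the shared grandparent pair: r = 2·(1/2)^3 = 1/4).
r to a first cousin = 1/8 (first cousins share one grandparent pair — two paths of length 4: r = 2·(1/2)^4 = 1/8).
Summing one r·B term per recipient: 1·0.25·0.0747 + 3·0.25·0.142 + 4·0.125·0.372 = 0.311175.

0.311175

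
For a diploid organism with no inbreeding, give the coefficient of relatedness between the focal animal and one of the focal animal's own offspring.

Each parent–offspring link contributes a factor of 1/2, and independent paths through distinct common ancestors add.
One parent–offspring link: r = (1/2)^1 = 1/2.

0.5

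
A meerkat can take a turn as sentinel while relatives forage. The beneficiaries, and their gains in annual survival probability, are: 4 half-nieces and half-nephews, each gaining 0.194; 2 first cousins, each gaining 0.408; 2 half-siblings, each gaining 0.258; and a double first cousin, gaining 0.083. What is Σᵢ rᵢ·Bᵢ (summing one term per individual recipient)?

r to a half-niece or half-nephew = 0.125 (half-aunt/uncle↔niece/nephew: one path of length 3: r = (1/2)^3 = 1/8).
r to a first cousin = 0.125 (first cousins share one grandparent pair — two paths of length 4: r = 2·(1/2)^4 = 1/8).
r to a half-sibling = 1/4 (half-sibs share one parent — one path of length 2: r = (1/2)^2 = 1/4).
r to a double first cousin = 0.25 (double first cousins share both grandparent pairs — four paths of length 4: r = 4·(1/2)^4 = 1/4).
Summing one r·B term per recipient: 4·0.125·0.194 + 2·0.125·0.408 + 2·0.25·0.258 + 1·0.25·0.083 = 0.34875.

0.34875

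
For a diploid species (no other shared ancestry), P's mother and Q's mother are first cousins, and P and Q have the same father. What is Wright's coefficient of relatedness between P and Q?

0.28125

With two independent routes of shared ancestry, r is the sum of the two contributions.
P and Q are related in two ways: second cousins through their mothers (r = 1/32) and half-sibs through their shared father (r = 1/4).
r = 1/32 + 1/4 = 9/32 = 0.28125.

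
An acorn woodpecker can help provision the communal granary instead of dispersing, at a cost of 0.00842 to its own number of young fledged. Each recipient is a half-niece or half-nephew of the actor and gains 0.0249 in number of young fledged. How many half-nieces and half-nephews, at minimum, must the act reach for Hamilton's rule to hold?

r to a half-niece or half-nephew = 0.125 (half-aunt/uncle↔niece/nephew: one path of length 3: r = (1/2)^3 = 1/8).
Hamilton's rule: n·r·B > C  ⇒  n > C/(r·B) = 0.00842/(0.125·0.0249) = 2.705.
The smallest integer exceeding 2.705 is 3.

3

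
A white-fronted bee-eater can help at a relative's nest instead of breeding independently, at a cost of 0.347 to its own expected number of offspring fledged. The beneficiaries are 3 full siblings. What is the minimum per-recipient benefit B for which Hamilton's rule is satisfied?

r to a full sibling = 1/2 (full sibs share both parents — two paths of length 2: r = 2·(1/2)^2 = 1/2).
Hamilton's rule with n recipients of equal r: n·r·B > C, so B > C/(n·r) = 0.347/(3·0.5) = 0.2313.

0.2313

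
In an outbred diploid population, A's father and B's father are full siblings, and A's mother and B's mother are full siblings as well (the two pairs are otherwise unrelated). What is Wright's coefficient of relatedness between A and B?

Independent pedigree routes through distinct common ancestors add.
A and B are related in two ways: first cousins through their fathers (r = 1/8) and first cousins through their mothers (r = 1/8) — i.e. double first cousins.
r = 1/8 + 1/8 = 0.25.

0.25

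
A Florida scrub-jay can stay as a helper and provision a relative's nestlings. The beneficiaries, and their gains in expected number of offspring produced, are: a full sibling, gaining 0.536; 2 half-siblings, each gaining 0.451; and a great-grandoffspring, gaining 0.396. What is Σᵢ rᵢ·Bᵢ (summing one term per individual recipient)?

0.543

r to a full sibling = 0.5 (full sibs share both parents — two paths of length 2: r = 2·(1/2)^2 = 1/2).
r to a half-sibling = 0.25 (half-sibs share one parent — one path of length 2: r = (1/2)^2 = 1/4).
r to a great-grandoffspring = 0.125 (three parent–offspring links: r = (1/2)^3 = 1/8).
Summing one r·B term per recipient: 1·0.5·0.536 + 2·0.25·0.451 + 1·0.125·0.396 = 0.543.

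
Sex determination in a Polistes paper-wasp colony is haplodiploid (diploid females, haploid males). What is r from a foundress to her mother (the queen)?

One meiotic link between diploid queen and diploid daughter: r = 1/2.

0.5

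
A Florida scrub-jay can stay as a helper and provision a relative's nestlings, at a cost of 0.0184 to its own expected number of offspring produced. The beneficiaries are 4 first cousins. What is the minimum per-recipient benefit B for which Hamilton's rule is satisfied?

0.0368

r to a first cousin = 1/8 (first cousins share one grandparent pair — two paths of length 4: r = 2·(1/2)^4 = 1/8).
Hamilton's rule with n recipients of equal r: n·r·B > C, so B > C/(n·r) = 0.0184/(4·0.125) = 0.0368.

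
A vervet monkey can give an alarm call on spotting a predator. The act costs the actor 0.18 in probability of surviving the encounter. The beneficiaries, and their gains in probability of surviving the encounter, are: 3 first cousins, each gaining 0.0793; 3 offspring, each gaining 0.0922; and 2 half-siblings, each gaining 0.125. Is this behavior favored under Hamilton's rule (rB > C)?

Hamilton's rule: the trait is favored when the sum of r·B over every recipient exceeds the actor's cost C.
r to a first cousin = 0.125 (first cousins share one grandparent pair — two paths of length 4: r = 2·(1/2)^4 = 1/8).
r to an offspring = 1/2 (one parent–offspring link: r = (1/2)^1 = 1/2).
r to a half-sibling = 1/4 (half-sibs share one parent — one path of length 2: r = (1/2)^2 = 1/4).
Summing one r·B term per recipient: 3·0.125·0.0793 + 3·0.5·0.0922 + 2·0.25·0.125 = 0.2305375.
0.2305375 > 0.18: the indirect benefit exceeds the cost.

Yes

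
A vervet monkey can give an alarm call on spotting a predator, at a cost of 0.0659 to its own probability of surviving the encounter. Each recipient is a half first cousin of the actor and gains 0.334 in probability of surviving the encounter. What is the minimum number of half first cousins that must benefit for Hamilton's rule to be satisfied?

4

r to a half first cousin = 0.0625 (half first cousins share one grandparent — one path of length 4: r = (1/2)^4 = 1/16).
Hamilton's rule: n·r·B > C  ⇒  n > C/(r·B) = 0.0659/(0.0625·0.334) = 3.157.
The smallest integer exceeding 3.157 is 4.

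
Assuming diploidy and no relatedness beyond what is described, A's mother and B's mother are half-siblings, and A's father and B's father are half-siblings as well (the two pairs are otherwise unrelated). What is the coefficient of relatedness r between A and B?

0.125

Wright's path rule: contributions from independent ancestry routes add.
A and B are related in two ways: half first cousins through their mothers (r = 1/16) and half first cousins through their fathers (r = 1/16).
r = 1/16 + 1/16 = 1/8 = 0.125.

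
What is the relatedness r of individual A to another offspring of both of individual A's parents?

0.5

Each parent–offspring link contributes a factor of 1/2, and independent paths through distinct common ancestors add.
Full sibs share both parents — two paths of length 2: r = 2·(1/2)^2 = 1/2.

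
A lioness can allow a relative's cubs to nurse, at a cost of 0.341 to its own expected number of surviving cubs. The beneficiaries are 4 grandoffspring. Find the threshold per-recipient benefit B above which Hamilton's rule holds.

0.341

r to a grandoffspring = 0.25 (two parent–offspring links: r = (1/2)^2 = 1/4).
Hamilton's rule with n recipients of equal r: n·r·B > C, so B > C/(n·r) = 0.341/(4·0.25) = 0.341.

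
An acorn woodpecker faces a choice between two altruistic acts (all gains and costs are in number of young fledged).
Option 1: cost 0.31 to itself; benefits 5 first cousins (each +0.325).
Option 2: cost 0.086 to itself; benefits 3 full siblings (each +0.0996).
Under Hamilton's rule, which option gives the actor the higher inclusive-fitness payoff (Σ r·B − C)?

Option 1: r to a first cousin = 0.125.
Option 1: Σ r·B − C = (5·0.125·0.325) − 0.31 = -0.106875.
Option 2: r to a full sibling = 0.5.
Option 2: Σ r·B − C = (3·0.5·0.0996) − 0.086 = 0.0634.
Option 2 has the higher net inclusive-fitness payoff.

Option 2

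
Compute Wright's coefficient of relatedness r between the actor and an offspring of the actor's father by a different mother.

Each parent–offspring link contributes a factor of 1/2, and independent paths through distinct common ancestors add.
Half-sibs share one parent — one path of length 2: r = (1/2)^2 = 1/4.

0.25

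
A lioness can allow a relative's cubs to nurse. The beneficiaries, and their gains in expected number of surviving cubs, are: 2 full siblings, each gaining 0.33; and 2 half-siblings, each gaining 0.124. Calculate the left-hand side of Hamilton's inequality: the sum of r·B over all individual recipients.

0.392

r to a full sibling = 0.5 (full sibs share both parents — two paths of length 2: r = 2·(1/2)^2 = 1/2).
r to a half-sibling = 0.25 (half-sibs share one parent — one path of length 2: r = (1/2)^2 = 1/4).
Summing one r·B term per recipient: 2·0.5·0.33 + 2·0.25·0.124 = 0.392.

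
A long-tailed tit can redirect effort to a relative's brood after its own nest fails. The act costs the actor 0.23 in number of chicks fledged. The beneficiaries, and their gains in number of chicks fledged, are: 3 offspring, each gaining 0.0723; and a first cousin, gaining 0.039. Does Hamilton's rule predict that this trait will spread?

No

Hamilton's rule: the trait is favored when the sum of r·B over every recipient exceeds the actor's cost C.
r to an offspring = 0.5 (one parent–offspring link: r = (1/2)^1 = 1/2).
r to a first cousin = 1/8 (first cousins share one grandparent pair — two paths of length 4: r = 2·(1/2)^4 = 1/8).
Summing one r·B term per recipient: 3·0.5·0.0723 + 1·0.125·0.039 = 0.113325.
0.113325 < 0.23: the indirect benefit is less than the cost.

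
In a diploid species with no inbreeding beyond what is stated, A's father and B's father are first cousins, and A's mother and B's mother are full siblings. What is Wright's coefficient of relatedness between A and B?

0.15625

Relatedness sums over independent paths through distinct common ancestors.
A and B are related in two ways: second cousins through their fathers (r = 1/32) and first cousins through their mothers (r = 1/8).
r = 1/32 + 1/8 = 0.15625.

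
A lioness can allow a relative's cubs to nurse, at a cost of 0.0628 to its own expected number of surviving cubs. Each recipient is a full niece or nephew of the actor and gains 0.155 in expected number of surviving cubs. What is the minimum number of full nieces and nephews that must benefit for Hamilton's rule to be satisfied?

2

r to a full niece or nephew = 0.25 (full aunt/uncle↔niece/nephew: two paths of length 3 through the shared grandparent pair: r = 2·(1/2)^3 = 1/4).
Hamilton's rule: n·r·B > C  ⇒  n > C/(r·B) = 0.0628/(0.25·0.155) = 1.621.
The smallest integer exceeding 1.621 is 2.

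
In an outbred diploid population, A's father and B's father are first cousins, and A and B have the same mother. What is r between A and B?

0.28125

Wright's path rule: contributions from independent ancestry routes add.
A and B are related in two ways: second cousins through their fathers (r = 1/32) and half-sibs through their shared mother (r = 1/4).
r = 1/32 + 1/4 = 9/32 = 0.28125.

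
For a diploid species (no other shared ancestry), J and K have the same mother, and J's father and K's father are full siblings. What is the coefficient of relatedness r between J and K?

Relatedness sums over independent paths through distinct common ancestors.
J and K are related in two ways: half-sibs through their shared mother (r = 1/4) and first cousins through their fathers (r = 1/8).
r = 1/4 + 1/8 = 3/8 = 0.375.

0.375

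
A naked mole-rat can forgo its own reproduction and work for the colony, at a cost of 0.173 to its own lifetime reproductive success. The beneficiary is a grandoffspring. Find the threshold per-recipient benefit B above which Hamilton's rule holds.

r to a grandoffspring = 0.25 (two parent–offspring links: r = (1/2)^2 = 1/4).
Hamilton's rule with n recipients of equal r: n·r·B > C, so B > C/(n·r) = 0.173/(1·0.25) = 0.692.

0.692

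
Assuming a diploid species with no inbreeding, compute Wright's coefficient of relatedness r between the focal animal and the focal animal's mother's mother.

Each parent–offspring link contributes a factor of 1/2, and independent paths through distinct common ancestors add.
Two parent–offspring links: r = (1/2)^2 = 1/4.

0.25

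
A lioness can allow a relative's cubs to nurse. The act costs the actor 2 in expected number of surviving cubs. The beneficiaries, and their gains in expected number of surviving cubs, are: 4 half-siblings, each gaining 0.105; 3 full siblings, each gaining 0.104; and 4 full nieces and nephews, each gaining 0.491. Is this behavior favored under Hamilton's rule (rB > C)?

No

Hamilton's rule: the trait is favored when the sum of r·B over every recipient exceeds the actor's cost C.
r to a half-sibling = 0.25 (half-sibs share one parent — one path of length 2: r = (1/2)^2 = 1/4).
r to a full sibling = 1/2 (full sibs share both parents — two paths of length 2: r = 2·(1/2)^2 = 1/2).
r to a full niece or nephew = 1/4 (full aunt/uncle↔niece/nephew: two paths of length 3 through the shared grandparent pair: r = 2·(1/2)^3 = 1/4).
Summing one r·B term per recipient: 4·0.25·0.105 + 3·0.5·0.104 + 4·0.25·0.491 = 0.752.
0.752 < 2: the indirect benefit is less than the cost.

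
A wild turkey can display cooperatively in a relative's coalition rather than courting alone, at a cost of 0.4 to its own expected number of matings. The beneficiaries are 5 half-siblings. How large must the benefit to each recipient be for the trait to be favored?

0.32

r to a half-sibling = 0.25 (half-sibs share one parent — one path of length 2: r = (1/2)^2 = 1/4).
Hamilton's rule with n recipients of equal r: n·r·B > C, so B > C/(n·r) = 0.4/(5·0.25) = 0.32.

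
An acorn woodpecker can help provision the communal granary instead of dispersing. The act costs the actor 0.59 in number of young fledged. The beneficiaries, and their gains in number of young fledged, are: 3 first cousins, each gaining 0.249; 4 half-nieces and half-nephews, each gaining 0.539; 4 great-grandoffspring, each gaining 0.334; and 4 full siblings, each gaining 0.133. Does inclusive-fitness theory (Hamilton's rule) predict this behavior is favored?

Yes

Hamilton's rule: the trait is favored when the sum of r·B over every recipient exceeds the actor's cost C.
r to a first cousin = 1/8 (first cousins share one grandparent pair — two paths of length 4: r = 2·(1/2)^4 = 1/8).
r to a half-niece or half-nephew = 1/8 (half-aunt/uncle↔niece/nephew: one path of length 3: r = (1/2)^3 = 1/8).
r to a great-grandoffspring = 1/8 (three parent–offspring links: r = (1/2)^3 = 1/8).
r to a full sibling = 0.5 (full sibs share both parents — two paths of length 2: r = 2·(1/2)^2 = 1/2).
Summing one r·B term per recipient: 3·0.125·0.249 + 4·0.125·0.539 + 4·0.125·0.334 + 4·0.5·0.133 = 0.795875.
0.795875 > 0.59: the indirect benefit exceeds the cost.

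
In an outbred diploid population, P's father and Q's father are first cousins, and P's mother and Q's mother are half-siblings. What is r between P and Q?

0.09375

Wright's path rule: contributions from independent ancestry routes add.
P and Q are related in two ways: second cousins through their fathers (r = 1/32) and half first cousins through their mothers (r = 1/16).
r = 1/32 + 1/16 = 3/32 = 0.09375.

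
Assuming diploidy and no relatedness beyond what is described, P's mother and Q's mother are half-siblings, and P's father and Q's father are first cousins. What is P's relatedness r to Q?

0.09375

Relatedness sums over independent paths through distinct common ancestors.
P and Q are related in two ways: half first cousins through their mothers (r = 1/16) and second cousins through their fathers (r = 1/32).
r = 1/16 + 1/32 = 3/32 = 0.09375.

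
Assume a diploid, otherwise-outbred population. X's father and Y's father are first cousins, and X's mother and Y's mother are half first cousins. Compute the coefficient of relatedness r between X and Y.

0.046875

Relatedness sums over independent paths through distinct common ancestors.
X and Y are related in two ways: second cousins through their fathers (r = 1/32) and half second cousins through their mothers (r = 1/64).
r = 1/32 + 1/64 = 3/64 = 0.046875.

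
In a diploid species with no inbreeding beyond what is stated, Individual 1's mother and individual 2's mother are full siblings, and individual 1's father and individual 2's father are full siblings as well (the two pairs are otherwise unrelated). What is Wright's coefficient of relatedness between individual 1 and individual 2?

0.25

Relatedness sums over independent paths through distinct common ancestors.
Individual 1 and individual 2 are related in two ways: first cousins through their mothers (r = 1/8) and first cousins through their fathers (r = 1/8) — i.e. double first cousins.
r = 1/8 + 1/8 = 0.25.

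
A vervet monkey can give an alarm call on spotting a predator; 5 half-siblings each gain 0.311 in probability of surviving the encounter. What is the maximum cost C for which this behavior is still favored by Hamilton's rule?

r to a half-sibling = 0.25 (half-sibs share one parent — one path of length 2: r = (1/2)^2 = 1/4).
Hamilton's rule: n·r·B > C, so the trait is favored while C < n·r·B = 5·0.25·0.311 = 0.38875.

0.38875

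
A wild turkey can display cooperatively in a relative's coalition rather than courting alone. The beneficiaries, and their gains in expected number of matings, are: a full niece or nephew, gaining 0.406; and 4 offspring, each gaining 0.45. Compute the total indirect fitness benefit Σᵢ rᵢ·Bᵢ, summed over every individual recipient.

r to a full niece or nephew = 0.25 (full aunt/uncle↔niece/nephew: two paths of length 3 through the shared grandparent pair: r = 2·(1/2)^3 = 1/4).
r to an offspring = 1/2 (one parent–offspring link: r = (1/2)^1 = 1/2).
Summing one r·B term per recipient: 1·0.25·0.406 + 4·0.5·0.45 = 1.0015.

1.0015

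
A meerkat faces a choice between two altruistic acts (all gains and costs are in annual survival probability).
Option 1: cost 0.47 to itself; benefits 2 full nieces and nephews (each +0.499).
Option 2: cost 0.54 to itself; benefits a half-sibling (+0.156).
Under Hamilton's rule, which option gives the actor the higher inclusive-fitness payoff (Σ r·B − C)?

Option 1: r to a full niece or nephew = 0.25.
Option 1: Σ r·B − C = (2·0.25·0.499) − 0.47 = -0.2205.
Option 2: r to a half-sibling = 0.25.
Option 2: Σ r·B − C = (1·0.25·0.156) − 0.54 = -0.501.
Option 1 has the higher net inclusive-fitness payoff.

Option 1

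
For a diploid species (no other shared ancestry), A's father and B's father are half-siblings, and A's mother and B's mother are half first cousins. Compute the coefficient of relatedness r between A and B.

Relatedness sums over independent paths through distinct common ancestors.
A and B are related in two ways: half first cousins through their fathers (r = 1/16) and half second cousins through their mothers (r = 1/64).
r = 1/16 + 1/64 = 5/64 = 0.078125.

0.078125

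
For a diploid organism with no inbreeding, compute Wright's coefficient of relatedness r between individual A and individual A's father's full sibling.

Each parent–offspring link contributes a factor of 1/2, and independent paths through distinct common ancestors add.
Full aunt/uncle↔niece/nephew: two paths of length 3 through the shared grandparent pair: r = 2·(1/2)^3 = 1/4.

0.25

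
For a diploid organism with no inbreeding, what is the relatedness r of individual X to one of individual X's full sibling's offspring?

0.25

Each parent–offspring link contributes a factor of 1/2, and independent paths through distinct common ancestors add.
Full aunt/uncle↔niece/nephew: two paths of length 3 through the shared grandparent pair: r = 2·(1/2)^3 = 1/4.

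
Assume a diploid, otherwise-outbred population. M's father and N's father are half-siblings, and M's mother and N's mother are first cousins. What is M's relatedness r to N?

0.09375

Independent pedigree routes through distinct common ancestors add.
M and N are related in two ways: half first cousins through their fathers (r = 1/16) and second cousins through their mothers (r = 1/32).
r = 1/16 + 1/32 = 3/32 = 0.09375.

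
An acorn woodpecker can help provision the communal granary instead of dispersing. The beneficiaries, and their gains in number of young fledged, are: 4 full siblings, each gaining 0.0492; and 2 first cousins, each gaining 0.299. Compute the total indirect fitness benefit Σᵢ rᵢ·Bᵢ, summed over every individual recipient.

r to a full sibling = 0.5 (full sibs share both parents — two paths of length 2: r = 2·(1/2)^2 = 1/2).
r to a first cousin = 0.125 (first cousins share one grandparent pair — two paths of length 4: r = 2·(1/2)^4 = 1/8).
Summing one r·B term per recipient: 4·0.5·0.0492 + 2·0.125·0.299 = 0.17315.

0.17315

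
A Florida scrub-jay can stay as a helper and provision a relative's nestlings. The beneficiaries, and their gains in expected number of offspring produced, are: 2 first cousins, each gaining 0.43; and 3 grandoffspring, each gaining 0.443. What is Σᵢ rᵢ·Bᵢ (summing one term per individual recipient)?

0.43975

r to a first cousin = 0.125 (first cousins share one grandparent pair — two paths of length 4: r = 2·(1/2)^4 = 1/8).
r to a grandoffspring = 1/4 (two parent–offspring links: r = (1/2)^2 = 1/4).
Summing one r·B term per recipient: 2·0.125·0.43 + 3·0.25·0.443 = 0.43975.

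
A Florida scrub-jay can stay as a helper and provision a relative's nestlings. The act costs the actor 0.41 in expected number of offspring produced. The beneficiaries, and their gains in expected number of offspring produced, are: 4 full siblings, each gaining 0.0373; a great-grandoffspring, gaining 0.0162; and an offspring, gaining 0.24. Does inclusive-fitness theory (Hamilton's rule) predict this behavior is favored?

Hamilton's rule: the trait is favored when the sum of r·B over every recipient exceeds the actor's cost C.
r to a full sibling = 1/2 (full sibs share both parents — two paths of length 2: r = 2·(1/2)^2 = 1/2).
r to a great-grandoffspring = 0.125 (three parent–offspring links: r = (1/2)^3 = 1/8).
r to an offspring = 0.5 (one parent–offspring link: r = (1/2)^1 = 1/2).
Summing one r·B term per recipient: 4·0.5·0.0373 + 1·0.125·0.0162 + 1·0.5·0.24 = 0.196625.
0.196625 < 0.41: the indirect benefit is less than the cost.

No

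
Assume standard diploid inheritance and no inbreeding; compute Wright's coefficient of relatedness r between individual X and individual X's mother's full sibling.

0.25

Each parent–offspring link contributes a factor of 1/2, and independent paths through distinct common ancestors add.
Full aunt/uncle↔niece/nephew: two paths of length 3 through the shared grandparent pair: r = 2·(1/2)^3 = 1/4.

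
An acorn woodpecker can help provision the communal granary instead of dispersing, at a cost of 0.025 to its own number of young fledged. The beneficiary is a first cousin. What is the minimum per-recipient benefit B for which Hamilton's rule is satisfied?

0.2

r to a first cousin = 0.125 (first cousins share one grandparent pair — two paths of length 4: r = 2·(1/2)^4 = 1/8).
Hamilton's rule with n recipients of equal r: n·r·B > C, so B > C/(n·r) = 0.025/(1·0.125) = 0.2.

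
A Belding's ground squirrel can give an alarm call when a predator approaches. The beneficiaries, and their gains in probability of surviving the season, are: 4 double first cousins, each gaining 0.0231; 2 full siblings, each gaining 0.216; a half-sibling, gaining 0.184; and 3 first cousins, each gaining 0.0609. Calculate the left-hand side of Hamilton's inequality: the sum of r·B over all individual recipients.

r to a double first cousin = 1/4 (double first cousins share both grandparent pairs — four paths of length 4: r = 4·(1/2)^4 = 1/4).
r to a full sibling = 1/2 (full sibs share both parents — two paths of length 2: r = 2·(1/2)^2 = 1/2).
r to a half-sibling = 0.25 (half-sibs share one parent — one path of length 2: r = (1/2)^2 = 1/4).
r to a first cousin = 0.125 (first cousins share one grandparent pair — two paths of length 4: r = 2·(1/2)^4 = 1/8).
Summing one r·B term per recipient: 4·0.25·0.0231 + 2·0.5·0.216 + 1·0.25·0.184 + 3·0.125·0.0609 = 0.3079375.

0.3079375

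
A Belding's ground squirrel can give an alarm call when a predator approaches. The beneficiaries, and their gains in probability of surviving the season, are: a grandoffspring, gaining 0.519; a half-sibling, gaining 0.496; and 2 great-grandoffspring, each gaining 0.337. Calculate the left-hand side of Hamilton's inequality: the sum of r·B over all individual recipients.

0.338

r to a grandoffspring = 0.25 (two parent–offspring links: r = (1/2)^2 = 1/4).
r to a half-sibling = 1/4 (half-sibs share one parent — one path of length 2: r = (1/2)^2 = 1/4).
r to a great-grandoffspring = 1/8 (three parent–offspring links: r = (1/2)^3 = 1/8).
Summing one r·B term per recipient: 1·0.25·0.519 + 1·0.25·0.496 + 2·0.125·0.337 = 0.338.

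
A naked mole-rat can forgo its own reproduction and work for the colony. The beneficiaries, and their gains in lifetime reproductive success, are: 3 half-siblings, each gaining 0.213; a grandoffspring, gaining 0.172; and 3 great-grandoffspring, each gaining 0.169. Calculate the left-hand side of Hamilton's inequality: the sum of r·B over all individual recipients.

r to a half-sibling = 0.25 (half-sibs share one parent — one path of length 2: r = (1/2)^2 = 1/4).
r to a grandoffspring = 0.25 (two parent–offspring links: r = (1/2)^2 = 1/4).
r to a great-grandoffspring = 0.125 (three parent–offspring links: r = (1/2)^3 = 1/8).
Summing one r·B term per recipient: 3·0.25·0.213 + 1·0.25·0.172 + 3·0.125·0.169 = 0.266125.

0.266125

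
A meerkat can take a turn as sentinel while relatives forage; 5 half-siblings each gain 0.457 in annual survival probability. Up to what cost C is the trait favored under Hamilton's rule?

r to a half-sibling = 0.25 (half-sibs share one parent — one path of length 2: r = (1/2)^2 = 1/4).
Hamilton's rule: n·r·B > C, so the trait is favored while C < n·r·B = 5·0.25·0.457 = 0.57125.

0.57125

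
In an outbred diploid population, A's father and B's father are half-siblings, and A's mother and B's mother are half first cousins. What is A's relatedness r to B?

With two independent routes of shared ancestry, r is the sum of the two contributions.
A and B are related in two ways: half first cousins through their fathers (r = 1/16) and half second cousins through their mothers (r = 1/64).
r = 1/16 + 1/64 = 0.078125.

0.078125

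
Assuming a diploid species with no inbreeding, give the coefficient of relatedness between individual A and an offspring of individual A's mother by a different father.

0.25

Each parent–offspring link contributes a factor of 1/2, and independent paths through distinct common ancestors add.
Half-sibs share one parent — one path of length 2: r = (1/2)^2 = 1/4.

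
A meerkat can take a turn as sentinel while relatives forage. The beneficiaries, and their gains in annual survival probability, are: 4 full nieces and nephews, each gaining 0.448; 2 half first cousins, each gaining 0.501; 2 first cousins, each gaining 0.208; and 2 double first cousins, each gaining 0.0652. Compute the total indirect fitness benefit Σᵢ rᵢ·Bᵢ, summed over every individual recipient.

r to a full niece or nephew = 0.25 (full aunt/uncle↔niece/nephew: two paths of length 3 through the shared grandparent pair: r = 2·(1/2)^3 = 1/4).
r to a half first cousin = 1/16 (half first cousins share one grandparent — one path of length 4: r = (1/2)^4 = 1/16).
r to a first cousin = 0.125 (first cousins share one grandparent pair — two paths of length 4: r = 2·(1/2)^4 = 1/8).
r to a double first cousin = 0.25 (double first cousins share both grandparent pairs — four paths of length 4: r = 4·(1/2)^4 = 1/4).
Summing one r·B term per recipient: 4·0.25·0.448 + 2·0.0625·0.501 + 2·0.125·0.208 + 2·0.25·0.0652 = 0.595225.

0.595225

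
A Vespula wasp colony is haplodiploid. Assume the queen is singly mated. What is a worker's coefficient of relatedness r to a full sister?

0.75

Haplodiploid full sisters inherit their father's entire haploid genome identically (contributing 1/2) and on average half of their mother's contribution (1/2 · 1/2 = 1/4); r = 1/2 + 1/4 = 3/4.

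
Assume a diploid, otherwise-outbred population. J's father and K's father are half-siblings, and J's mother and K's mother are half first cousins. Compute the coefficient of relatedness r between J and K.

0.078125

Relatedness sums over independent paths through distinct common ancestors.
J and K are related in two ways: half first cousins through their fathers (r = 1/16) and half second cousins through their mothers (r = 1/64).
r = 1/16 + 1/64 = 0.078125.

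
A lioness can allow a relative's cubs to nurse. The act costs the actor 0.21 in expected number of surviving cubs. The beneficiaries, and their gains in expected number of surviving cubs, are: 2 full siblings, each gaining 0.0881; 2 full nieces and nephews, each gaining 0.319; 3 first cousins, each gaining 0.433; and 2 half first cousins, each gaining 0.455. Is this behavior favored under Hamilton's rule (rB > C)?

Yes

Hamilton's rule: the trait is favored when the sum of r·B over every recipient exceeds the actor's cost C.
r to a full sibling = 0.5 (full sibs share both parents — two paths of length 2: r = 2·(1/2)^2 = 1/2).
r to a full niece or nephew = 0.25 (full aunt/uncle↔niece/nephew: two paths of length 3 through the shared grandparent pair: r = 2·(1/2)^3 = 1/4).
r to a first cousin = 0.125 (first cousins share one grandparent pair — two paths of length 4: r = 2·(1/2)^4 = 1/8).
r to a half first cousin = 1/16 (half first cousins share one grandparent — one path of length 4: r = (1/2)^4 = 1/16).
Summing one r·B term per recipient: 2·0.5·0.0881 + 2·0.25·0.319 + 3·0.125·0.433 + 2·0.0625·0.455 = 0.46685.
0.46685 > 0.21: the indirect benefit exceeds the cost.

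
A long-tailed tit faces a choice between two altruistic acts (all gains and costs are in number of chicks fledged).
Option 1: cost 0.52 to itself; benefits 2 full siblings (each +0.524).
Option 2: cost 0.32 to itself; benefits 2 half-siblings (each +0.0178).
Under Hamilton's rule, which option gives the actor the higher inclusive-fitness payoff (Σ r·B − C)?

Option 1: r to a full sibling = 0.5.
Option 1: Σ r·B − C = (2·0.5·0.524) − 0.52 = 0.004.
Option 2: r to a half-sibling = 0.25.
Option 2: Σ r·B − C = (2·0.25·0.0178) − 0.32 = -0.3111.
Option 1 has the higher net inclusive-fitness payoff.

Option 1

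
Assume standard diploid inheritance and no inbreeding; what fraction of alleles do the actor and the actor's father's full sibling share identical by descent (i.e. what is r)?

0.25

Each parent–offspring link contributes a factor of 1/2, and independent paths through distinct common ancestors add.
Full aunt/uncle↔niece/nephew: two paths of length 3 through the shared grandparent pair: r = 2·(1/2)^3 = 1/4.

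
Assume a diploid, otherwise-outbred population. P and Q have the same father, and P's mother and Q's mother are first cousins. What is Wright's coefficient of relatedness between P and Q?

Relatedness sums over independent paths through distinct common ancestors.
P and Q are related in two ways: half-sibs through their shared father (r = 1/4) and second cousins through their mothers (r = 1/32).
r = 1/4 + 1/32 = 9/32 = 0.28125.

0.28125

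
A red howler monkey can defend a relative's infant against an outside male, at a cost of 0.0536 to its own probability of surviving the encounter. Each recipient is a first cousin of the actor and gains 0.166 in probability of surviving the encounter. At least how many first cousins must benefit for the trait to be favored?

r to a first cousin = 1/8 (first cousins share one grandparent pair — two paths of length 4: r = 2·(1/2)^4 = 1/8).
Hamilton's rule: n·r·B > C  ⇒  n > C/(r·B) = 0.0536/(0.125·0.166) = 2.583.
The smallest integer exceeding 2.583 is 3.

3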